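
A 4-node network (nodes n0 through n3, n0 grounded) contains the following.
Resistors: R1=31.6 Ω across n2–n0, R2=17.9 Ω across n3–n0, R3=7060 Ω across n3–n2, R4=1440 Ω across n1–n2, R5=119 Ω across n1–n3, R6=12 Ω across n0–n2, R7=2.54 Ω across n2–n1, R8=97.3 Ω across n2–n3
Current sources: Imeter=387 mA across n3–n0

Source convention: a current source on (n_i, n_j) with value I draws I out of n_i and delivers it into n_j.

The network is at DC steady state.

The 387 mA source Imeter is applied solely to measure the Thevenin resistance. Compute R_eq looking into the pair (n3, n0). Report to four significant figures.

R_eq = 13.91 Ω

MNA unknowns: 3 node voltages V₁..V_3
R1: Y=0.03165 on G[2,0]
R2: Y=0.05587 on G[3,0]
R3: Y=0.0001416 on G[3,2]
R4: Y=0.0006944 on G[1,2]
R5: Y=0.008403 on G[1,3]
R6: Y=0.08333 on G[0,2]
R7: Y=0.3937 on G[2,1]
R8: Y=0.01028 on G[2,3]
Imeter: z[3]−=0.387, z[0]+=0.387
solve → V1=-0.8476, V2=-0.7510, V3=-5.382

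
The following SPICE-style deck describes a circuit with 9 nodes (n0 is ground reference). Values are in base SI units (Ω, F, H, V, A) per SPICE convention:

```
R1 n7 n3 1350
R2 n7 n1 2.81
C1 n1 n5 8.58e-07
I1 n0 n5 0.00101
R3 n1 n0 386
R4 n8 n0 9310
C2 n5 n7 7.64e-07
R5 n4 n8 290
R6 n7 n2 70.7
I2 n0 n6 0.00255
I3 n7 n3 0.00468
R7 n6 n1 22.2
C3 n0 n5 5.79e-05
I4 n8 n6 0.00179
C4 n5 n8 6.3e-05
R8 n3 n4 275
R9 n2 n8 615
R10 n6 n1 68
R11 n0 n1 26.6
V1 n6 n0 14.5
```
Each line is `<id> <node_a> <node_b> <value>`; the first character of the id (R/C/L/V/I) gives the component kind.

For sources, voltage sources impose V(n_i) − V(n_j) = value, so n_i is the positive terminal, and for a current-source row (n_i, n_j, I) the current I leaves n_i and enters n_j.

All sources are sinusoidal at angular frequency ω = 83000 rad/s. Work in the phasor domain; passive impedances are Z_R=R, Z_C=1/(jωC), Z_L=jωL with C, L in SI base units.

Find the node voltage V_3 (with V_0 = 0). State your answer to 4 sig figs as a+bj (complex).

Apply KCL at each of the 8 non-ground nodes and solve the resulting linear system.
Node n1: branches {R2, C1, R3, R7, R10, R11} → V_1 = 3.329-3.815j
Node n2: branches {R6, R9} → V_2 = 2.314-3.811j
Node n3: branches {R1, I3, R8} → V_3 = 2.677-1.329j
Node n4: branches {R5, R8} → V_4 = 1.412-0.7367j
Node n5: branches {C1, I1, C2, C3, C4} → V_5 = 0.07934-0.1109j
Node n6: branches {I2, R7, I4, R10, V1} → V_6 = 14.50+0.000j
Node n7: branches {R1, R2, C2, R6, I3} → V_7 = 2.571-4.236j
Node n8: branches {R4, R5, I4, C4, R9} → V_8 = 0.07778-0.1121j
Source currents: i(V1)=-0.6631-0.2280j

2.677-1.329j V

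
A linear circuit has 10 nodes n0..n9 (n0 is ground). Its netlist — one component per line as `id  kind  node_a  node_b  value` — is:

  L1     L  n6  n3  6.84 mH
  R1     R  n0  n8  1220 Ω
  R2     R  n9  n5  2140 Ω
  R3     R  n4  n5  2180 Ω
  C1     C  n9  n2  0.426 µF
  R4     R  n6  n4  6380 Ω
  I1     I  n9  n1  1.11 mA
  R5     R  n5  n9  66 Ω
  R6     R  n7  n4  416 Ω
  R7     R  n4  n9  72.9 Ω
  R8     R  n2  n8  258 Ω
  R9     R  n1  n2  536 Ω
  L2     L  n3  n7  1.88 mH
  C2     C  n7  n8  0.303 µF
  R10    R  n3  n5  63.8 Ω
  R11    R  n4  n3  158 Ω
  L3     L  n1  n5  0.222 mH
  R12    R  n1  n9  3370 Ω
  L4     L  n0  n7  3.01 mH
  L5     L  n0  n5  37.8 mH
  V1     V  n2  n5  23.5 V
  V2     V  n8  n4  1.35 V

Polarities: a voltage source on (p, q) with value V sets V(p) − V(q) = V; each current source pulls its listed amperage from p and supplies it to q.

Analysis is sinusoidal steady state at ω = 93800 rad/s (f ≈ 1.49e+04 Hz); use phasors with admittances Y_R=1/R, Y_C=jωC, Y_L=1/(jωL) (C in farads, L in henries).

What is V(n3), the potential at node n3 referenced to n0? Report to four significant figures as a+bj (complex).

-9.084-9.589j V

Apply KCL at each of the 9 non-ground nodes and solve the resulting linear system.
Node n1: branches {I1, R9, L3, R12} → V_1 = -15.71-8.251j
Node n2: branches {C1, R8, R9, V1} → V_2 = 7.799-9.306j
Node n3: branches {L1, L2, R10, R11} → V_3 = -9.084-9.589j
Node n4: branches {R3, R4, R6, R7, R11, V2} → V_4 = -2.345-1.531j
Node n5: branches {R2, R3, R5, R10, L3, L5, V1} → V_5 = -15.70-9.306j
Node n6: branches {L1, R4} → V_6 = -9.819-8.838j
Node n7: branches {R6, L2, C2, L4} → V_7 = 0.8960+0.9714j
Node n8: branches {R1, R8, C2, V2} → V_8 = -0.9953-1.531j
Node n9: branches {R2, C1, I1, R5, R7, R12} → V_9 = 3.368+0.2788j
Source currents: i(V1)=-0.4609-0.1450j, i(V2)=-0.03622+0.02487j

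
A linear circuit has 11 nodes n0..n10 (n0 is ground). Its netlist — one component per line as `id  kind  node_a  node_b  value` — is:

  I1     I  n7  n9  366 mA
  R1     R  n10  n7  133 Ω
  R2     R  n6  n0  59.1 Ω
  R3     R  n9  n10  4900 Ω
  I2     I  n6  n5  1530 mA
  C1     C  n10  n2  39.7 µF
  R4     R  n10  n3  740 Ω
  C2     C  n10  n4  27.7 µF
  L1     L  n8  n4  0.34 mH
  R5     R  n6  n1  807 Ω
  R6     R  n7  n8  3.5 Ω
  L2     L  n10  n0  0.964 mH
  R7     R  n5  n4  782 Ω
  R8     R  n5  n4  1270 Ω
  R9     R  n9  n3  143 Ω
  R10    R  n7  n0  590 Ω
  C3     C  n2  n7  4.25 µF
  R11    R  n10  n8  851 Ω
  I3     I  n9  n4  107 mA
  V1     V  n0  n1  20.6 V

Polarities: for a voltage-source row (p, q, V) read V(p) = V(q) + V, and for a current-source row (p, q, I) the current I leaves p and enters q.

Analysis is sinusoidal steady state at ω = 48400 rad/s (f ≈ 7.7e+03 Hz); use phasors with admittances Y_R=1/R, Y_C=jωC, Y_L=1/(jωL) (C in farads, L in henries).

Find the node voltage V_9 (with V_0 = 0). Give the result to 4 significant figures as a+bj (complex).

199.7+71.06j V

Element admittances at ω=48400 rad/s:
  I1: injects 0.366 A into n9 (from n7)
  Y(R1) = 0.007519+0.000j S between n10,n7
  Y(R2) = 0.01692+0.000j S between n6,n0
  Y(R3) = 0.0002041+0.000j S between n9,n10
  I2: injects 1.53 A into n5 (from n6)
  Y(C1) = 0.000+1.921j S between n10,n2
  Y(R4) = 0.001351+0.000j S between n10,n3
  Y(C2) = 0.000+1.341j S between n10,n4
  Y(L1) = 0.000-0.06077j S between n8,n4
  Y(R5) = 0.001239+0.000j S between n6,n1
  Y(R6) = 0.2857+0.000j S between n7,n8
  Y(L2) = 0.000-0.02143j S between n10,n0
  Y(R7) = 0.001279+0.000j S between n5,n4
  Y(R8) = 0.0007874+0.000j S between n5,n4
  Y(R9) = 0.006993+0.000j S between n9,n3
  Y(R10) = 0.001695+0.000j S between n7,n0
  Y(C3) = 0.000+0.2057j S between n2,n7
  Y(R11) = 0.001175+0.000j S between n10,n8
  I3: injects 0.107 A into n4 (from n9)
  V1: constraint V(n0)−V(n1) = 20.6
Assemble and solve the 11×11 MNA system:
  V(n1)=-20.60+0.000j  V(n2)=5.712+71.37j  V(n3)=168.3+71.06j  V(n4)=5.998+69.65j  V(n5)=746.5+69.65j  V(n6)=-85.66+0.000j  V(n7)=4.173+74.31j  V(n8)=3.315+73.73j  V(n9)=199.7+71.06j  V(n10)=5.877+71.06j
  i(V1)=0.08062+0.000j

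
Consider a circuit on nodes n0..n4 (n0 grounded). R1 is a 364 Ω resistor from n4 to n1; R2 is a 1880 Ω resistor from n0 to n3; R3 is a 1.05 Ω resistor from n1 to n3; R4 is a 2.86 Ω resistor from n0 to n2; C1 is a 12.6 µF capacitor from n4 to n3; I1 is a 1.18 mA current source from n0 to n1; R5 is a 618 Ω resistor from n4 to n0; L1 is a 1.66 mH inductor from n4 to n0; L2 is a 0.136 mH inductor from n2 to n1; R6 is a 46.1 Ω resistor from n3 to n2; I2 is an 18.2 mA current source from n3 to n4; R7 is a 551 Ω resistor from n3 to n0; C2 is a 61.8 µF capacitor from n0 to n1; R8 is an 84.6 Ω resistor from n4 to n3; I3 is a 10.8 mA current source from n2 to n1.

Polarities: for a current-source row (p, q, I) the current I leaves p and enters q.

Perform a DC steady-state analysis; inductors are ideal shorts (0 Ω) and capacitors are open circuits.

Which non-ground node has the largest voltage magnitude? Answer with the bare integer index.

3

Apply KCL at each of the 4 non-ground nodes and solve the resulting linear system.
Node n1: branches {R1, R3, I1, L2, C2, I3} → V_1 = -0.04574
Node n2: branches {R4, L2, R6, I3} → V_2 = -0.04574
Node n3: branches {R2, R3, C1, R6, I2, R7, R8} → V_3 = -0.06351
Node n4: branches {R1, C1, R5, L1, I2, R8} → V_4 = 0.000
Source currents: i(L1)=0.01732, i(L2)=0.004809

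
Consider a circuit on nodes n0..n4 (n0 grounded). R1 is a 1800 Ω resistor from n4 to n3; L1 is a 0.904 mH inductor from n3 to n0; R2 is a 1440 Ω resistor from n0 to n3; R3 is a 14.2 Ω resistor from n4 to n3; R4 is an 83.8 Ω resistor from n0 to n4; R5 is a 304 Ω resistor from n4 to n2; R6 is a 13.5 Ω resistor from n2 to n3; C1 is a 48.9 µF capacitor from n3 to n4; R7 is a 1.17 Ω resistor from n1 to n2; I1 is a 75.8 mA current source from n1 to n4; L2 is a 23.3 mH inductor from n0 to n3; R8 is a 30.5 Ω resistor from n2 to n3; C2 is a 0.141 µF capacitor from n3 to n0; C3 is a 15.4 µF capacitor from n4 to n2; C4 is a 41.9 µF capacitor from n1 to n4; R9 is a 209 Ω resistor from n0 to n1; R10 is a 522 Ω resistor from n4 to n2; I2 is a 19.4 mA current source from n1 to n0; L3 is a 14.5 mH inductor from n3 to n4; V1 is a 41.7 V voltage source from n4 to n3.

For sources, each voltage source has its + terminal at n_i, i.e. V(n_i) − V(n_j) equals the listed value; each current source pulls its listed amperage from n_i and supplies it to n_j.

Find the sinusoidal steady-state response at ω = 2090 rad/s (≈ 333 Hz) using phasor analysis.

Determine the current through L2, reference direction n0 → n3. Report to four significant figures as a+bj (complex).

0.02364+0.002962j A

Element admittances at ω=2090 rad/s:
  Y(R1) = 0.0005556+0.000j S between n4,n3
  Y(L1) = 0.000-0.5293j S between n3,n0
  Y(R2) = 0.0006944+0.000j S between n0,n3
  Y(R3) = 0.07042+0.000j S between n4,n3
  Y(R4) = 0.01193+0.000j S between n0,n4
  Y(R5) = 0.003289+0.000j S between n4,n2
  Y(R6) = 0.07407+0.000j S between n2,n3
  Y(C1) = 0.000+0.1022j S between n3,n4
  Y(R7) = 0.8547+0.000j S between n1,n2
  I1: injects 0.0758 A into n4 (from n1)
  Y(L2) = 0.000-0.02054j S between n0,n3
  Y(R8) = 0.03279+0.000j S between n2,n3
  Y(C2) = 0.000+0.0002947j S between n3,n0
  Y(C3) = 0.000+0.03219j S between n4,n2
  Y(C4) = 0.000+0.08757j S between n1,n4
  Y(R9) = 0.004785+0.000j S between n0,n1
  Y(R10) = 0.001916+0.000j S between n4,n2
  I2: injects 0.0194 A into n0 (from n1)
  Y(L3) = 0.000-0.03300j S between n3,n4
  V1: constraint V(n4)−V(n3) = 41.7
Assemble and solve the 5×5 MNA system:
  V(n1)=23.78+19.60j  V(n2)=21.89+17.86j  V(n3)=0.1442-1.151j  V(n4)=41.84-1.151j
  i(V1)=-5.916-4.997j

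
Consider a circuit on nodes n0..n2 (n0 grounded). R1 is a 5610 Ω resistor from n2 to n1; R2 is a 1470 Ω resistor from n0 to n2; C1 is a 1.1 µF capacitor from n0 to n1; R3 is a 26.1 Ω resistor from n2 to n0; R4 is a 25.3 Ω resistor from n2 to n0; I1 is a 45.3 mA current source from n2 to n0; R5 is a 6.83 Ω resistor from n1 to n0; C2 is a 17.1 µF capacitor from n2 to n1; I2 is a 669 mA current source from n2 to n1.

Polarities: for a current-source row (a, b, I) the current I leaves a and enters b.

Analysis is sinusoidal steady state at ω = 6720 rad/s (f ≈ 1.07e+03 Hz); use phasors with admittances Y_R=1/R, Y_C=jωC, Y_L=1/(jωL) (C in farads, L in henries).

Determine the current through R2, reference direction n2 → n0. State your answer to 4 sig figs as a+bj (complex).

Apply KCL at each of the 2 non-ground nodes and solve the resulting linear system.
Node n1: branches {R1, C1, R5, C2, I2} → V_1 = 0.5214-1.776j
Node n2: branches {R1, R2, R3, R4, I1, C2, I2} → V_2 = -1.716+3.263j

-0.001168+0.002220j A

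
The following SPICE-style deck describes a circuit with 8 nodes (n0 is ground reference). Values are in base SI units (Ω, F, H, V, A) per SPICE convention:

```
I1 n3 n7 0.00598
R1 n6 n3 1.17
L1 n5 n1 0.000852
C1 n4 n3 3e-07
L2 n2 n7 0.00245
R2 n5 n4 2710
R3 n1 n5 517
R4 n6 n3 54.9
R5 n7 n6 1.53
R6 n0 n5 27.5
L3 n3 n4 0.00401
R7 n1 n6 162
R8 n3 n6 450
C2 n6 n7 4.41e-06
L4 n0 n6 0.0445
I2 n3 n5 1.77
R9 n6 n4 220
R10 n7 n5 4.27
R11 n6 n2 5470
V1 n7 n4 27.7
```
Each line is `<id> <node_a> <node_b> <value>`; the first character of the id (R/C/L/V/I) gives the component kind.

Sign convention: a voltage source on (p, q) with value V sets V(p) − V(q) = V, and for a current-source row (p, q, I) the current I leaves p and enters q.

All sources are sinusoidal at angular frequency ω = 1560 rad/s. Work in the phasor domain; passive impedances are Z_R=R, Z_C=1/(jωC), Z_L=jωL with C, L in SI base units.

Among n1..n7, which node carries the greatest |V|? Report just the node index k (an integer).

4

MNA unknowns: 7 node voltages V₁..V_7 plus 1 source current (V1)
I1: z[3]−=0.00598, z[7]+=0.00598
R1: Y=0.8547+0.000j on G[6,3]
L1: Y=0.000-0.7524j on G[5,1]
C1: Y=0.000+0.0004680j on G[4,3]
L2: Y=0.000-0.2616j on G[2,7]
R2: Y=0.0003690+0.000j on G[5,4]
R3: Y=0.001934+0.000j on G[1,5]
R4: Y=0.01821+0.000j on G[6,3]
R5: Y=0.6536+0.000j on G[7,6]
R6: Y=0.03636+0.000j on G[0,5]
L3: Y=0.000-0.1599j on G[3,4]
R7: Y=0.006173+0.000j on G[1,6]
R8: Y=0.002222+0.000j on G[3,6]
C2: Y=0.000+0.006880j on G[6,7]
L4: Y=0.000-0.01441j on G[0,6]
I2: z[3]−=1.77, z[5]+=1.77
R9: Y=0.004545+0.000j on G[6,4]
R10: Y=0.2342+0.000j on G[7,5]
R11: Y=0.0001828+0.000j on G[6,2]
V1: row V7−V4=27.7, i_V1 at 7,4
solve → V1=0.3062-4.638j, V2=-6.806-5.349j, V3=-14.96+2.707j, V4=-34.50-5.346j, V5=0.3376-4.542j, V6=-11.47-0.8521j, V7=-6.803-5.346j
aux → i_V1=-1.401+3.094j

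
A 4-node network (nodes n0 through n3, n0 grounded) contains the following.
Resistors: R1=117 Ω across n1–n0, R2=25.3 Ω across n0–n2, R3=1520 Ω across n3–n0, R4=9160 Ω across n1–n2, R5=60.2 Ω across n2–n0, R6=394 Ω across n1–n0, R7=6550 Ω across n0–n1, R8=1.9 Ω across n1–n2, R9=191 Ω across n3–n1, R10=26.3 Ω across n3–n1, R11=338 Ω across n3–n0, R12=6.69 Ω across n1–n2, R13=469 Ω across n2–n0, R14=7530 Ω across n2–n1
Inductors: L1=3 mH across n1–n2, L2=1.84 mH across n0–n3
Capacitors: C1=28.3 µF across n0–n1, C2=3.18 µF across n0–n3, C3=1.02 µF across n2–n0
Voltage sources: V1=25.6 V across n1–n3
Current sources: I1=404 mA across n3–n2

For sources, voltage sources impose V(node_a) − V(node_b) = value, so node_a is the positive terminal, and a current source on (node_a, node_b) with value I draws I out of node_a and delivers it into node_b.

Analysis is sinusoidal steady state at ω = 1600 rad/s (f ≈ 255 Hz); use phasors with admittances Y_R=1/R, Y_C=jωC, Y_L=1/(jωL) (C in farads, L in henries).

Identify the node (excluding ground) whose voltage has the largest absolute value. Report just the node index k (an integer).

1

Apply KCL at each of the 3 non-ground nodes and solve the resulting linear system.
Node n1: branches {R1, L1, R4, R6, R7, R8, C1, R9, R10, R12, R14, V1} → V_1 = 28.11-6.482j
Node n2: branches {R2, L1, R4, R5, R8, R12, C3, R13, R14, I1} → V_2 = 26.42-6.506j
Node n3: branches {R3, L2, R9, R10, R11, C2, V1, I1} → V_3 = 2.513-6.482j
Source currents: i(V1)=-2.863-0.8641j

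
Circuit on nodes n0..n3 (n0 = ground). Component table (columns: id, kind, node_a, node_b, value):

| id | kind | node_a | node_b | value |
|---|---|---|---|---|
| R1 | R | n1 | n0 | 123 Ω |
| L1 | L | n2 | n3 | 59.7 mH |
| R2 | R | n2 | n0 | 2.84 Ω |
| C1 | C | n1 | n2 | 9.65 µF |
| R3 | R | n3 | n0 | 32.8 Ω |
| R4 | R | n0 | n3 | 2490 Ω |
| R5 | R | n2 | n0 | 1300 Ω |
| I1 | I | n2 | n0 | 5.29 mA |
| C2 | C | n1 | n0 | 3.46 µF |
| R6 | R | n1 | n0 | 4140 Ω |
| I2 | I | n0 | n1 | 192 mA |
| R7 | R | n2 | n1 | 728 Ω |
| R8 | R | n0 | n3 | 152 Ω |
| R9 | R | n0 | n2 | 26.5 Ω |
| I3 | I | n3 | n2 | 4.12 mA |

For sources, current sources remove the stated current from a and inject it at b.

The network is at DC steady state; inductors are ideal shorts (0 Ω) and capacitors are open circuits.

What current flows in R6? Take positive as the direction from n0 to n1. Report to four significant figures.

-0.004761 A

MNA unknowns: 3 node voltages V₁..V_3 plus 1 source current (L1)
R1: Y=0.008130 on G[1,0]
L1: row V2−V3=0, i_L1 at 2,3
R2: Y=0.3521 on G[2,0]
C1: Y=0.000 on G[1,2]
R3: Y=0.03049 on G[3,0]
R4: Y=0.0004016 on G[0,3]
R5: Y=0.0007692 on G[2,0]
I1: z[2]−=0.00529, z[0]+=0.00529
C2: Y=0.000 on G[1,0]
R6: Y=0.0002415 on G[1,0]
I2: z[0]−=0.192, z[1]+=0.192
R7: Y=0.001374 on G[2,1]
R8: Y=0.006579 on G[0,3]
R9: Y=0.03774 on G[0,2]
I3: z[3]−=0.00412, z[2]+=0.00412
solve → V1=19.71, V2=0.05072, V3=0.05072
aux → i_L1=0.006020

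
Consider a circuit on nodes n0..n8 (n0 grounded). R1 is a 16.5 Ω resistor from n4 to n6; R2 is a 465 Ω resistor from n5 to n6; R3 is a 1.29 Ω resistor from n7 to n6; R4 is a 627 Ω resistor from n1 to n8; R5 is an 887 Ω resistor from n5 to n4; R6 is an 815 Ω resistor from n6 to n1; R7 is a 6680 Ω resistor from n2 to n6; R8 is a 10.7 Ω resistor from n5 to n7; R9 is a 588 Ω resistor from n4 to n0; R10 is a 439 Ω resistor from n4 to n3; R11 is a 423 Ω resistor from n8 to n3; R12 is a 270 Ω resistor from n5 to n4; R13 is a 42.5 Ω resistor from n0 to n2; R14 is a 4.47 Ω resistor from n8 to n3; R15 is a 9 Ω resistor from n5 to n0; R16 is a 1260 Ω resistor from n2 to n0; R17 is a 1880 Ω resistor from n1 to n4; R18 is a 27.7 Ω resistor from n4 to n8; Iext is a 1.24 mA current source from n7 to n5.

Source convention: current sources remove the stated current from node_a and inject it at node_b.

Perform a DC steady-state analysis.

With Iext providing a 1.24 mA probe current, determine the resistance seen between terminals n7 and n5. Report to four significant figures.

Element admittances at DC:
  Y(R1) = 0.06061 S between n4,n6
  Y(R2) = 0.002151 S between n5,n6
  Y(R3) = 0.7752 S between n7,n6
  Y(R4) = 0.001595 S between n1,n8
  Y(R5) = 0.001127 S between n5,n4
  Y(R6) = 0.001227 S between n6,n1
  Y(R7) = 0.0001497 S between n2,n6
  Y(R8) = 0.09346 S between n5,n7
  Y(R9) = 0.001701 S between n4,n0
  Y(R10) = 0.002278 S between n4,n3
  Y(R11) = 0.002364 S between n8,n3
  Y(R12) = 0.003704 S between n5,n4
  Y(R13) = 0.02353 S between n0,n2
  Y(R14) = 0.2237 S between n8,n3
  Y(R15) = 0.1111 S between n5,n0
  Y(R16) = 0.0007937 S between n2,n0
  Y(R17) = 0.0005319 S between n1,n4
  Y(R18) = 0.03610 S between n4,n8
  Iext: injects 0.00124 A into n5 (from n7)
Assemble and solve the 8×8 MNA system:
  V(n1)=-0.01118  V(n2)=-7.281e-05  V(n3)=-0.01076  V(n4)=-0.01075  V(n5)=0.0001804  V(n6)=-0.01190  V(n7)=-0.01203  V(n8)=-0.01076

R_eq = 9.847 Ω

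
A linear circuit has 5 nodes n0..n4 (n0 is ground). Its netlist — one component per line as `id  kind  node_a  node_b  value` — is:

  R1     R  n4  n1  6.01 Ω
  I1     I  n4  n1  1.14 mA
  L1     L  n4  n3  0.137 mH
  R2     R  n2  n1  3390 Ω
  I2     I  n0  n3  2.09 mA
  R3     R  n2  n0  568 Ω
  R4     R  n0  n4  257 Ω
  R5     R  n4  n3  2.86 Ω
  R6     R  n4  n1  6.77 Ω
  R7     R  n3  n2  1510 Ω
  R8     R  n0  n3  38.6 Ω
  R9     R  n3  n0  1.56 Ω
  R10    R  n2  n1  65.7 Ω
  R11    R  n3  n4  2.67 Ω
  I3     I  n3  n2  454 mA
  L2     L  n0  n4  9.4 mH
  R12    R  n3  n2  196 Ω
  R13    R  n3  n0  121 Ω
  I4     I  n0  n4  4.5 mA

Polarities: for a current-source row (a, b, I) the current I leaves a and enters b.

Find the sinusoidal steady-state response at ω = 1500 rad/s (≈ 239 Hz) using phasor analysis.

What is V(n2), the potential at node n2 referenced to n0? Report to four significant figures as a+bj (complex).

MNA unknowns: 4 node voltages V₁..V_4
R1: Y=0.1664+0.000j on G[4,1]
I1: z[4]−=0.00114, z[1]+=0.00114
L1: Y=0.000-4.866j on G[4,3]
R2: Y=0.0002950+0.000j on G[2,1]
I2: z[0]−=0.00209, z[3]+=0.00209
R3: Y=0.001761+0.000j on G[2,0]
R4: Y=0.003891+0.000j on G[0,4]
R5: Y=0.3497+0.000j on G[4,3]
R6: Y=0.1477+0.000j on G[4,1]
R7: Y=0.0006623+0.000j on G[3,2]
R8: Y=0.02591+0.000j on G[0,3]
R9: Y=0.6410+0.000j on G[3,0]
R10: Y=0.01522+0.000j on G[2,1]
R11: Y=0.3745+0.000j on G[3,4]
I3: z[3]−=0.454, z[2]+=0.454
L2: Y=0.000-0.07092j on G[0,4]
R12: Y=0.005102+0.000j on G[3,2]
R13: Y=0.008264+0.000j on G[3,0]
I4: z[0]−=0.0045, z[4]+=0.0045
solve → V1=0.9223+0.05505j, V2=20.31+0.03594j, V3=-0.04886-0.004532j, V4=-0.03918+0.05599j

20.31+0.03594j V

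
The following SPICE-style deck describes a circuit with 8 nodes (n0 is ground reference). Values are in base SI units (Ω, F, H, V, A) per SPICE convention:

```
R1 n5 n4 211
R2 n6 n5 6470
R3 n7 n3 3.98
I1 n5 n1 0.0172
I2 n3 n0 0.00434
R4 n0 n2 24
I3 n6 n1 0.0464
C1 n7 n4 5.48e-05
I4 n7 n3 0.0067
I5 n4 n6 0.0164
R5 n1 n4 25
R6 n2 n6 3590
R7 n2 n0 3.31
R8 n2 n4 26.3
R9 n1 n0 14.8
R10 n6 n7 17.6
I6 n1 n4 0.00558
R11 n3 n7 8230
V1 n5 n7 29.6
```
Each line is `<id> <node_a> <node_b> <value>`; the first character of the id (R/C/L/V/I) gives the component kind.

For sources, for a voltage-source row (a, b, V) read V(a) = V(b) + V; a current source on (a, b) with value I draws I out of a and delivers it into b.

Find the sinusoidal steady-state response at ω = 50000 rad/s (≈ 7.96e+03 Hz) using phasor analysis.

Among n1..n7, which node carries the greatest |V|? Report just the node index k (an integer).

Element admittances at ω=50000 rad/s:
  Y(R1) = 0.004739+0.000j S between n5,n4
  Y(R2) = 0.0001546+0.000j S between n6,n5
  Y(R3) = 0.2513+0.000j S between n7,n3
  I1: injects 0.0172 A into n1 (from n5)
  I2: injects 0.00434 A into n0 (from n3)
  Y(R4) = 0.04167+0.000j S between n0,n2
  I3: injects 0.0464 A into n1 (from n6)
  Y(C1) = 0.000+2.740j S between n7,n4
  I4: injects 0.0067 A into n3 (from n7)
  I5: injects 0.0164 A into n6 (from n4)
  Y(R5) = 0.04000+0.000j S between n1,n4
  Y(R6) = 0.0002786+0.000j S between n2,n6
  Y(R7) = 0.3021+0.000j S between n2,n0
  Y(R8) = 0.03802+0.000j S between n2,n4
  Y(R9) = 0.06757+0.000j S between n1,n0
  Y(R10) = 0.05682+0.000j S between n6,n7
  I6: injects 0.00558 A into n4 (from n1)
  Y(R11) = 0.0001215+0.000j S between n3,n7
  V1: constraint V(n5)−V(n7) = 29.6
Assemble and solve the 8×8 MNA system:
  V(n1)=0.2856-0.0001088j  V(n2)=-0.06875+2.138e-05j  V(n3)=-0.6733+0.06961j  V(n4)=-0.6826-0.0002926j  V(n5)=28.92+0.06961j  V(n6)=-1.124+0.06927j  V(n7)=-0.6827+0.06961j
  i(V1)=-0.1621-0.0003313j

5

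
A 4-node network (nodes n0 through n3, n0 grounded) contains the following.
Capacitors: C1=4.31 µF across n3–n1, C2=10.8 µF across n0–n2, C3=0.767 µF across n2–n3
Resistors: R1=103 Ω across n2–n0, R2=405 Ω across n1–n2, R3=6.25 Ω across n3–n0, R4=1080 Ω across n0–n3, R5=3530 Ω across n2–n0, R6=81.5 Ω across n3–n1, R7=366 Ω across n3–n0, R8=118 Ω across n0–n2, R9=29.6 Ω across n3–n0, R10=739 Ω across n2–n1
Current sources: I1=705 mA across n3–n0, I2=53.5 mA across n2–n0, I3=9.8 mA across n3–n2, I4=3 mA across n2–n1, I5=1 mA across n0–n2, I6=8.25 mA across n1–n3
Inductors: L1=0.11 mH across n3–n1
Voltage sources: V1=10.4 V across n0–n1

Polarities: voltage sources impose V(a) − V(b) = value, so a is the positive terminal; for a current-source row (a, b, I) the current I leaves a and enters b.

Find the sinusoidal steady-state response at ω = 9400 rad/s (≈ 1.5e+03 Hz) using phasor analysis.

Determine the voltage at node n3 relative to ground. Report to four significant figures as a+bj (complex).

Apply KCL at each of the 3 non-ground nodes and solve the resulting linear system.
Node n1: branches {C1, R2, I4, R6, L1, R10, I6, V1} → V_1 = -10.40+0.000j
Node n2: branches {R1, I2, R2, C2, I3, C3, R5, I4, I5, R8, R10} → V_2 = -0.8191+0.7111j
Node n3: branches {C1, I1, R3, R4, I3, C3, R6, R7, R9, L1, I6} → V_3 = -10.16+1.403j
Source currents: i(V1)=-1.335+0.2071j

-10.16+1.403j V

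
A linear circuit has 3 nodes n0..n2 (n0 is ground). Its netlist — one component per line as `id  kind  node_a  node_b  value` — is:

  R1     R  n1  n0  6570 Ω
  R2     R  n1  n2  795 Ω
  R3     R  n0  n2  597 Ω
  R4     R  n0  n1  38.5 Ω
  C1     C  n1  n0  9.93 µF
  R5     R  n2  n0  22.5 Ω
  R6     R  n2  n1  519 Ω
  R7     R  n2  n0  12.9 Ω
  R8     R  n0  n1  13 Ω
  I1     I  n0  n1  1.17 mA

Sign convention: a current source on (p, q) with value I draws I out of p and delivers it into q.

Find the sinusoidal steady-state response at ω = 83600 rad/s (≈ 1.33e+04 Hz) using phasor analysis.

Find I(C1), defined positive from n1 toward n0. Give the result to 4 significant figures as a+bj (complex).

Apply KCL at each of the 2 non-ground nodes and solve the resulting linear system.
Node n1: branches {R1, R2, R4, C1, R6, R8, I1} → V_1 = 0.0001773-0.001387j
Node n2: branches {R2, R3, R5, R6, R7} → V_2 = 4.453e-06-3.482e-05j

0.001151+0.0001472j A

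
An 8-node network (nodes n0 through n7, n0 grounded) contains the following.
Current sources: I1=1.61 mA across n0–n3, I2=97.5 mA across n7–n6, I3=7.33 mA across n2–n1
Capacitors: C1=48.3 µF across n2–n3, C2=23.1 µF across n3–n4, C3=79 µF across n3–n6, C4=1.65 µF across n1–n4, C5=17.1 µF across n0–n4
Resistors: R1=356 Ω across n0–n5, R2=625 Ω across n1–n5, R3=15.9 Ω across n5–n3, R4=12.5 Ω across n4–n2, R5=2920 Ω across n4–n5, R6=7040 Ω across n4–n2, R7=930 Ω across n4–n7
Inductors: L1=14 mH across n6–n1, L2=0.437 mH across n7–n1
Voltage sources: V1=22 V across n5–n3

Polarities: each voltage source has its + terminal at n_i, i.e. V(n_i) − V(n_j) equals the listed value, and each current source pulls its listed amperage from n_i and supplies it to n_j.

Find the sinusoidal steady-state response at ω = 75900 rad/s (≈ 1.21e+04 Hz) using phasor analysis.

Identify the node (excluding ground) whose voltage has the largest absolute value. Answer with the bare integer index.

5

MNA unknowns: 7 node voltages V₁..V_7 plus 1 source current (V1)
I1: z[0]−=0.00161, z[3]+=0.00161
C1: Y=0.000+3.666j on G[2,3]
R1: Y=0.002809+0.000j on G[0,5]
I2: z[7]−=0.0975, z[6]+=0.0975
R2: Y=0.001600+0.000j on G[1,5]
R3: Y=0.06289+0.000j on G[5,3]
R4: Y=0.08000+0.000j on G[4,2]
I3: z[2]−=0.00733, z[1]+=0.00733
R5: Y=0.0003425+0.000j on G[4,5]
R6: Y=0.0001420+0.000j on G[4,2]
C2: Y=0.000+1.753j on G[3,4]
C3: Y=0.000+5.996j on G[3,6]
C4: Y=0.000+0.1252j on G[1,4]
L1: Y=0.000-0.0009411j on G[6,1]
R7: Y=0.001075+0.000j on G[4,7]
L2: Y=0.000-0.03015j on G[7,1]
C5: Y=0.000+1.298j on G[0,4]
V1: row V5−V3=22, i_V1 at 5,3
solve → V1=0.01842+0.4882j, V2=-0.0004232+0.05537j, V3=-0.0002266+0.05337j, V4=-0.0001155+0.04637j, V5=22.00+0.05337j, V6=-0.0002295+0.03704j, V7=-0.08106-2.743j
aux → i_V1=-1.488+0.0005435j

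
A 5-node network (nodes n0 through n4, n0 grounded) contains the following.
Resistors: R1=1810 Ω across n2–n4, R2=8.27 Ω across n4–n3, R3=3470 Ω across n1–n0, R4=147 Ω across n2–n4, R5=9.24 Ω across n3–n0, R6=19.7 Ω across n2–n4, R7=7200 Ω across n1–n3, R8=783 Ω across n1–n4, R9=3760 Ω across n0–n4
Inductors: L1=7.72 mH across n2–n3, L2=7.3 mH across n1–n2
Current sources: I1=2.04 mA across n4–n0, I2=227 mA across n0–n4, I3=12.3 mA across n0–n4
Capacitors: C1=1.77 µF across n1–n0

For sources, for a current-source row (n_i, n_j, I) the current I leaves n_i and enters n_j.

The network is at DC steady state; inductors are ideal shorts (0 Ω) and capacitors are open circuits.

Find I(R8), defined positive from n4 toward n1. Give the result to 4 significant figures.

0.001674 A

Apply KCL at each of the 4 non-ground nodes and solve the resulting linear system.
Node n1: branches {C1, R3, R7, R8, L2} → V_1 = 2.178
Node n2: branches {R1, L1, R4, R6, L2} → V_2 = 2.178
Node n3: branches {R2, L1, R5, R7} → V_3 = 2.178
Node n4: branches {R1, R2, I1, I2, R4, R6, R8, R9, I3} → V_4 = 3.489
Source currents: i(L1)=0.07722, i(L2)=0.001046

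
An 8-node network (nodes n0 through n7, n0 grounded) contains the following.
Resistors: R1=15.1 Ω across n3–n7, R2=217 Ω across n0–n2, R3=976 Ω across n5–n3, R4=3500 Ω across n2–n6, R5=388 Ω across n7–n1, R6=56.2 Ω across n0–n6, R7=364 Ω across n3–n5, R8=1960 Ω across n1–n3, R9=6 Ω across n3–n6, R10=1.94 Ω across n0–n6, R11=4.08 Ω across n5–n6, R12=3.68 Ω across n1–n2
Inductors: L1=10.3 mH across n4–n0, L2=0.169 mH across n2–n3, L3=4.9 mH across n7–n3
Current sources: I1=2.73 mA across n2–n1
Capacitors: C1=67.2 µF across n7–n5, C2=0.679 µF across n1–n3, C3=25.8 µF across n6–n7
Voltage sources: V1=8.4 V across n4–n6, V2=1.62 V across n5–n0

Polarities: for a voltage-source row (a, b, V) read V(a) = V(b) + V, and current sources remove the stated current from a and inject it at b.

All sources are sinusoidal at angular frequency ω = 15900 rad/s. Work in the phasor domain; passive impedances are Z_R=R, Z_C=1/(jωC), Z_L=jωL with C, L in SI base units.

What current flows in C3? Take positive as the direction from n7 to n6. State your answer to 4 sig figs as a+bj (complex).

0.1116+0.2804j A

MNA unknowns: 7 node voltages V₁..V_7 plus 2 source currents (V1, V2)
R1: Y=0.06623+0.000j on G[3,7]
L1: Y=0.000-0.006106j on G[4,0]
R2: Y=0.004608+0.000j on G[0,2]
I1: z[2]−=0.00273, z[1]+=0.00273
R3: Y=0.001025+0.000j on G[5,3]
C1: Y=0.000+1.068j on G[7,5]
R4: Y=0.0002857+0.000j on G[2,6]
R5: Y=0.002577+0.000j on G[7,1]
R6: Y=0.01779+0.000j on G[0,6]
R7: Y=0.002747+0.000j on G[3,5]
R8: Y=0.0005102+0.000j on G[1,3]
L2: Y=0.000-0.3721j on G[2,3]
R9: Y=0.1667+0.000j on G[3,6]
R10: Y=0.5155+0.000j on G[0,6]
R11: Y=0.2451+0.000j on G[5,6]
L3: Y=0.000-0.01284j on G[7,3]
R12: Y=0.2717+0.000j on G[1,2]
C2: Y=0.000+0.01080j on G[1,3]
C3: Y=0.000+0.4102j on G[6,7]
V1: row V4−V6=8.4, i_V1 at 4,6
V2: row V5−V0=1.62, i_V2 at 5,0
solve → V1=0.8946+0.2799j, V2=0.8805+0.2820j, V3=0.8756+0.2900j, V4=9.090+0.4065j, V5=1.620+0.000j, V6=0.6901+0.4065j, V7=1.374+0.1346j
aux → i_V1=-0.002482+0.05551j, i_V2=-0.3745-0.1626j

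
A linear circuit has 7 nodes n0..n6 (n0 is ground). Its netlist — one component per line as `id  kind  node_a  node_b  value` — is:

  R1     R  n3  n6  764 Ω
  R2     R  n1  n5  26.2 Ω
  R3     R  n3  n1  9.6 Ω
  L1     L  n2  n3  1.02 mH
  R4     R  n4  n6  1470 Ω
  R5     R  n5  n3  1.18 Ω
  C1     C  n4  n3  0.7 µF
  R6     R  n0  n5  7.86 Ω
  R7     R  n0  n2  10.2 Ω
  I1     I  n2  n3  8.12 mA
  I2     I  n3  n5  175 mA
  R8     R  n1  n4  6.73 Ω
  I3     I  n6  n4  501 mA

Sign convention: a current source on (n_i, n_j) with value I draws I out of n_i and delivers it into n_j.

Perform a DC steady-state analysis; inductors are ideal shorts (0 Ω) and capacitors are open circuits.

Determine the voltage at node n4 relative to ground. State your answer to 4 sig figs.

4.423 V

MNA unknowns: 6 node voltages V₁..V_6 plus 1 source current (L1)
R1: Y=0.001309 on G[3,6]
R2: Y=0.03817 on G[1,5]
R3: Y=0.1042 on G[3,1]
L1: row V2−V3=0, i_L1 at 2,3
R4: Y=0.0006803 on G[4,6]
R5: Y=0.8475 on G[5,3]
C1: Y=0.000 on G[4,3]
R6: Y=0.1272 on G[0,5]
R7: Y=0.09804 on G[0,2]
I1: z[2]−=0.00812, z[3]+=0.00812
I2: z[3]−=0.175, z[5]+=0.175
R8: Y=0.1486 on G[1,4]
I3: z[6]−=0.501, z[4]+=0.501
solve → V1=2.218, V2=-0.1595, V3=-0.1595, V4=4.423, V5=0.1229, V6=-250.5
aux → i_L1=0.007517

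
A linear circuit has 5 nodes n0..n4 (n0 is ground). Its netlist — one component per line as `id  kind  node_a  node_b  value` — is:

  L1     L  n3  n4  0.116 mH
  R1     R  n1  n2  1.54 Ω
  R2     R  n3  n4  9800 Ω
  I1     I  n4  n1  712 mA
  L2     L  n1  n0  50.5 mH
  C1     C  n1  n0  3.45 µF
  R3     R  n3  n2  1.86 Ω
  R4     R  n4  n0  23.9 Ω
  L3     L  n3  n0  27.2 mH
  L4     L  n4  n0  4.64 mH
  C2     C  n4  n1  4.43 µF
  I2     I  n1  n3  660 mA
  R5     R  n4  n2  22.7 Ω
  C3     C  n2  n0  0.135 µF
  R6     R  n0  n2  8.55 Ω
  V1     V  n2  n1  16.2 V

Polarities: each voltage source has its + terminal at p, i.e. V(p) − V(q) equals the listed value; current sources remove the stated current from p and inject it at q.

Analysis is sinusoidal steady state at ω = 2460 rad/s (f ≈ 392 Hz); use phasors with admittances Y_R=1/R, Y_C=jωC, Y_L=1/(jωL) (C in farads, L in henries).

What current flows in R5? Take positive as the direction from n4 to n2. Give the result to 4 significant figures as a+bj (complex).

-0.001506-0.01999j A

Element admittances at ω=2460 rad/s:
  Y(L1) = 0.000-3.504j S between n3,n4
  Y(R1) = 0.6494+0.000j S between n1,n2
  Y(R2) = 0.0001020+0.000j S between n3,n4
  I1: injects 0.712 A into n1 (from n4)
  Y(L2) = 0.000-0.008050j S between n1,n0
  Y(C1) = 0.000+0.008487j S between n1,n0
  Y(R3) = 0.5376+0.000j S between n3,n2
  Y(R4) = 0.04184+0.000j S between n4,n0
  Y(L3) = 0.000-0.01495j S between n3,n0
  Y(L4) = 0.000-0.08761j S between n4,n0
  Y(C2) = 0.000+0.01090j S between n4,n1
  I2: injects 0.66 A into n3 (from n1)
  Y(R5) = 0.04405+0.000j S between n4,n2
  Y(C3) = 0.000+0.0003321j S between n2,n0
  Y(R6) = 0.1170+0.000j S between n0,n2
  V1: constraint V(n2)−V(n1) = 16.2
Assemble and solve the 5×5 MNA system:
  V(n1)=-16.06+0.2268j  V(n2)=0.1379+0.2268j  V(n3)=0.06448-0.02729j  V(n4)=0.1037-0.2270j
  i(V1)=-10.58-0.1832j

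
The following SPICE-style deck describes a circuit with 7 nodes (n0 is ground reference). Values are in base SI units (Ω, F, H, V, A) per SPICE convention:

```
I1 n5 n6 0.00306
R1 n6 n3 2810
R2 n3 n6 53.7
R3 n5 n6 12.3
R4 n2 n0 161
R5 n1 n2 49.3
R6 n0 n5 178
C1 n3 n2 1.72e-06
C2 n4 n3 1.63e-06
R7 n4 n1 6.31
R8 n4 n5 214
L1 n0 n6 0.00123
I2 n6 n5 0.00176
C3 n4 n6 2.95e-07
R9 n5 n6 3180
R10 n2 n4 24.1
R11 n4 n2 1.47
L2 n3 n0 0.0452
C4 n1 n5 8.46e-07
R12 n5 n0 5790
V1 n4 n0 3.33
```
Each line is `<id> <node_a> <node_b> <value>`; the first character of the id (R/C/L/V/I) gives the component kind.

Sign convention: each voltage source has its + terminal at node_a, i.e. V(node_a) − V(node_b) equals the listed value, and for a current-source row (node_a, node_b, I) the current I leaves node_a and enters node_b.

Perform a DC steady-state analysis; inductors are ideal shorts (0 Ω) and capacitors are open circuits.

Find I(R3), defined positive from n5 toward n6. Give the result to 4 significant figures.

Element admittances at DC:
  I1: injects 0.00306 A into n6 (from n5)
  Y(R1) = 0.0003559 S between n6,n3
  Y(R2) = 0.01862 S between n3,n6
  Y(R3) = 0.08130 S between n5,n6
  Y(R4) = 0.006211 S between n2,n0
  Y(R5) = 0.02028 S between n1,n2
  Y(R6) = 0.005618 S between n0,n5
  Y(C1) = 0.000 S between n3,n2
  Y(C2) = 0.000 S between n4,n3
  Y(R7) = 0.1585 S between n4,n1
  Y(R8) = 0.004673 S between n4,n5
  L1: short n0↔n6 (DC inductor)
  I2: injects 0.00176 A into n5 (from n6)
  Y(C3) = 0.000 S between n4,n6
  Y(R9) = 0.0003145 S between n5,n6
  Y(R10) = 0.04149 S between n2,n4
  Y(R11) = 0.6803 S between n4,n2
  L2: short n3↔n0 (DC inductor)
  Y(C4) = 0.000 S between n1,n5
  Y(R12) = 0.0001727 S between n5,n0
  V1: constraint V(n4)−V(n0) = 3.33
Assemble and solve the 9×9 MNA system:
  V(n1)=3.327  V(n2)=3.302  V(n3)=0.000  V(n4)=3.330  V(n5)=0.1549  V(n6)=0.000
  i(L1)=-0.01394  i(L2)=0.000  i(V1)=-0.03535

0.01259 A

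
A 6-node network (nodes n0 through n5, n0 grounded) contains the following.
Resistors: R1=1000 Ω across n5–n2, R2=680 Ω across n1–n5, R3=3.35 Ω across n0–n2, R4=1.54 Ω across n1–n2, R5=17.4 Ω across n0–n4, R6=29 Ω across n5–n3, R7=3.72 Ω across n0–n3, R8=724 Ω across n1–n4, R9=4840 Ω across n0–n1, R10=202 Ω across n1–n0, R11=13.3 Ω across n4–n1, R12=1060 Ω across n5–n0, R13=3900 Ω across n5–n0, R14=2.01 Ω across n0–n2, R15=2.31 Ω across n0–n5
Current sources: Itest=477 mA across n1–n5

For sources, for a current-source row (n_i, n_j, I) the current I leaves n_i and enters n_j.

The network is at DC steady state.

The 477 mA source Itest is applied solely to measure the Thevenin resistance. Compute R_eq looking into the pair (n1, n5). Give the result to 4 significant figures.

R_eq = 4.637 Ω

Element admittances at DC:
  Y(R1) = 0.001000 S between n5,n2
  Y(R2) = 0.001471 S between n1,n5
  Y(R3) = 0.2985 S between n0,n2
  Y(R4) = 0.6494 S between n1,n2
  Y(R5) = 0.05747 S between n0,n4
  Y(R6) = 0.03448 S between n5,n3
  Y(R7) = 0.2688 S between n0,n3
  Y(R8) = 0.001381 S between n1,n4
  Y(R9) = 0.0002066 S between n0,n1
  Y(R10) = 0.004950 S between n1,n0
  Y(R11) = 0.07519 S between n4,n1
  Y(R12) = 0.0009434 S between n5,n0
  Y(R13) = 0.0002564 S between n5,n0
  Y(R14) = 0.4975 S between n0,n2
  Y(R15) = 0.4329 S between n0,n5
  Itest: injects 0.477 A into n5 (from n1)
Assemble and solve the 5×5 MNA system:
  V(n1)=-1.196  V(n2)=-0.5361  V(n3)=0.1155  V(n4)=-0.6831  V(n5)=1.016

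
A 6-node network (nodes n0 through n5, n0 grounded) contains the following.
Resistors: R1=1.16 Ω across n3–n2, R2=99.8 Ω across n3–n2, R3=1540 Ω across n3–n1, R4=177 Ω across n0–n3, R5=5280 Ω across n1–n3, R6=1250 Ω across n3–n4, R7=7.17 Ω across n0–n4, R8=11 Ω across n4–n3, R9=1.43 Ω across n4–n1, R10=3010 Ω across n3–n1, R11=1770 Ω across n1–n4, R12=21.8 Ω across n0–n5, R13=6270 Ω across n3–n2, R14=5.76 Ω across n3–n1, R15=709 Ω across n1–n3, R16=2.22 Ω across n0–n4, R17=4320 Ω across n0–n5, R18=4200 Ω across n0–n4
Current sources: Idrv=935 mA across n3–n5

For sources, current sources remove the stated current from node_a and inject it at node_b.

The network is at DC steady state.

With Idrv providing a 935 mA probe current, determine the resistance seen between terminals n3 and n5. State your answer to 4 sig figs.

Apply KCL at each of the 5 non-ground nodes and solve the resulting linear system.
Node n1: branches {R3, R5, R9, R10, R11, R14, R15} → V_1 = -2.315
Node n2: branches {R1, R2, R13} → V_2 = -5.423
Node n3: branches {R1, R2, R3, R4, R5, R6, R8, R10, R13, R14, R15, Idrv} → V_3 = -5.423
Node n4: branches {R6, R7, R8, R9, R11, R16, R18} → V_4 = -1.532
Node n5: branches {R12, R17, Idrv} → V_5 = 20.28

R_eq = 27.49 Ω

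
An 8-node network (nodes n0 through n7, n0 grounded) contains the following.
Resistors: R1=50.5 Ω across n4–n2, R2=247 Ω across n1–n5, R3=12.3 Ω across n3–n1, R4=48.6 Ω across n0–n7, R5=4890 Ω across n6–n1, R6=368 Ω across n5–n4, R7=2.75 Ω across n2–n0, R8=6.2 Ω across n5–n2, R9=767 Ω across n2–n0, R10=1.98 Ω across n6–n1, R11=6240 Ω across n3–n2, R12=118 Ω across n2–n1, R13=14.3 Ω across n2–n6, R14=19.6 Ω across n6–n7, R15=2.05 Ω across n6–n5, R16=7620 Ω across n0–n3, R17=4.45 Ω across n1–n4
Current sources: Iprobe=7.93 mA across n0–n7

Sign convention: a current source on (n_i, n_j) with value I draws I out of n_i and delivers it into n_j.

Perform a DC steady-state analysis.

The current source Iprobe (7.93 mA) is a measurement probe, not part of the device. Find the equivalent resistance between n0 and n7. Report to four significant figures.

MNA unknowns: 7 node voltages V₁..V_7
R1: Y=0.01980 on G[4,2]
R2: Y=0.004049 on G[1,5]
R3: Y=0.08130 on G[3,1]
R4: Y=0.02058 on G[0,7]
R5: Y=0.0002045 on G[6,1]
R6: Y=0.002717 on G[5,4]
R7: Y=0.3636 on G[2,0]
R8: Y=0.1613 on G[5,2]
R9: Y=0.001304 on G[2,0]
R10: Y=0.5051 on G[6,1]
R11: Y=0.0001603 on G[3,2]
R12: Y=0.008475 on G[2,1]
R13: Y=0.06993 on G[2,6]
R14: Y=0.05102 on G[6,7]
R15: Y=0.4878 on G[6,5]
R16: Y=0.0001312 on G[0,3]
R17: Y=0.2247 on G[1,4]
Iprobe: z[0]−=0.00793, z[7]+=0.00793
solve → V1=0.03623, V2=0.01397, V3=0.03613, V4=0.03440, V5=0.03167, V6=0.03747, V7=0.1375

R_eq = 17.33 Ω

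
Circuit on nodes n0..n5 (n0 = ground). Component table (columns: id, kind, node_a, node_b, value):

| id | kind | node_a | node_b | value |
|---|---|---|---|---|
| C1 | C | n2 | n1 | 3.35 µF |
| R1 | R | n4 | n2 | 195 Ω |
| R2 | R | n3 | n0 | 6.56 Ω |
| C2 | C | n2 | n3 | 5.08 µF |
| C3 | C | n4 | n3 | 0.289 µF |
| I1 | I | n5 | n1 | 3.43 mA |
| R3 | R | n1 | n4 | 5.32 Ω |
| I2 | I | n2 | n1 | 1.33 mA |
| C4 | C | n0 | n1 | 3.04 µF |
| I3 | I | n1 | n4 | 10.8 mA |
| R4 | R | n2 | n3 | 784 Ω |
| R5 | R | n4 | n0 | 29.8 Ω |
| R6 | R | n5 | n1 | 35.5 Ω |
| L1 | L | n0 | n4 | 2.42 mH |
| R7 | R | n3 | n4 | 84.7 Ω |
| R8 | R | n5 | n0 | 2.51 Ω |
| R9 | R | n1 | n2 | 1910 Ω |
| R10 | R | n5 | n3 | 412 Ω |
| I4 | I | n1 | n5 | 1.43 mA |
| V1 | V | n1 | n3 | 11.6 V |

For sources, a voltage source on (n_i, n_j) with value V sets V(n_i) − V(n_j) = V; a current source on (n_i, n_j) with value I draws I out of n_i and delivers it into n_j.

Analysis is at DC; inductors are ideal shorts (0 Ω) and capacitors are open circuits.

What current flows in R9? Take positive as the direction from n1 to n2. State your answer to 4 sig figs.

0.003182 A

Element admittances at DC:
  Y(C1) = 0.000 S between n2,n1
  Y(R1) = 0.005128 S between n4,n2
  Y(R2) = 0.1524 S between n3,n0
  Y(C2) = 0.000 S between n2,n3
  Y(C3) = 0.000 S between n4,n3
  I1: injects 0.00343 A into n1 (from n5)
  Y(R3) = 0.1880 S between n1,n4
  I2: injects 0.00133 A into n1 (from n2)
  Y(C4) = 0.000 S between n0,n1
  I3: injects 0.0108 A into n4 (from n1)
  Y(R4) = 0.001276 S between n2,n3
  Y(R5) = 0.03356 S between n4,n0
  Y(R6) = 0.02817 S between n5,n1
  L1: short n0↔n4 (DC inductor)
  Y(R7) = 0.01181 S between n3,n4
  Y(R8) = 0.3984 S between n5,n0
  Y(R9) = 0.0005236 S between n1,n2
  Y(R10) = 0.002427 S between n5,n3
  I4: injects 0.00143 A into n5 (from n1)
  V1: constraint V(n1)−V(n3) = 11.6
Assemble and solve the 7×7 MNA system:
  V(n1)=5.064  V(n2)=-1.013  V(n3)=-6.536  V(n4)=0.000  V(n5)=0.2909
  i(L1)=-0.8804  i(V1)=-1.097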